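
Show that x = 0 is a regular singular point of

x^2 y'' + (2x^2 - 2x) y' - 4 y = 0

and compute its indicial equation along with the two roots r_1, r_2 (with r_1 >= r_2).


Divide by x^2 to reach normal form y'' + P_1(x) y' + P_2(x) y = 0 with P_1(x) = 2 - 2/x and P_2(x) = -4/x^2.
x = 0 is a singular point because the y'-coefficient 2 - 2/x has a pole at x = 0 and the y-coefficient -4/x^2 has a pole at x = 0.
It is a regular singular point because x P_1(x) = p(x) = 2x - 2 and x^2 P_2(x) = q(x) = -4 are polynomials, hence analytic at x = 0.
p(0) = -2,  q(0) = -4.
Indicial equation: r(r-1) + p(0) r + q(0) = 0, i.e. r^2 + (p(0) - 1) r + q(0) = 0, i.e. r^2 - 3 r - 4 = 0.
Discriminant: (-3)^2 - 4(-4) = 25, so r = (3 ± 5)/2.
Solving: r_1 = 4, r_2 = -1.

indicial: r^2 - 3 r - 4 = 0; roots r_1 = 4, r_2 = -1


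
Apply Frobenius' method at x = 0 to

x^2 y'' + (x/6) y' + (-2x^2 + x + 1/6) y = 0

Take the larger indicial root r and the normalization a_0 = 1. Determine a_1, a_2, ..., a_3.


Write in Frobenius form y'' + (p(x)/x) y' + (q(x)/x^2) y = 0:
  p(x) = 1/6,  q(x) = -2x^2 + x + 1/6.
Indicial equation: r(r-1) + (1/6) r + (1/6) = 0 -> roots r_1 = 1/2, r_2 = 1/3.
Take r = r_1 = 1/2. Let y(x) = x^r sum_{n>=0} a_n x^n with a_0 = 1.
Substitute y = x^r sum a_n x^n and match x^{r+n}. The recurrence is
  D(n) a_n + 1 a_{n-1} - 2 a_{n-2} = 0,  where D(n) = (r+n)(r+n-1) + (1/6)(r+n) + (1/6).
  a_n = [-1 a_{n-1} + 2 a_{n-2}] / D(n).
Since the indicial polynomial factors as (r - r_1)(r - r_2), D(n) = (r_1 + n - r_1)(r_1 + n - r_2) = n(n + 1/6).
Evaluating step by step (a_0 = 1):
  n = 1: D(1) = 1(1 + 1/6) = 7/6; numerator = -1(1) = -1; a_1 = (-1)/(7/6) = -6/7
  n = 2: D(2) = 2(2 + 1/6) = 13/3; numerator = -1(-6/7) + 2(1) = 20/7; a_2 = (20/7)/(13/3) = 60/91
  n = 3: D(3) = 3(3 + 1/6) = 19/2; numerator = -1(60/91) + 2(-6/7) = -216/91; a_3 = (-216/91)/(19/2) = -432/1729

r = 1/2; a_0 = 1; a_1 = -6/7; a_2 = 60/91; a_3 = -432/1729


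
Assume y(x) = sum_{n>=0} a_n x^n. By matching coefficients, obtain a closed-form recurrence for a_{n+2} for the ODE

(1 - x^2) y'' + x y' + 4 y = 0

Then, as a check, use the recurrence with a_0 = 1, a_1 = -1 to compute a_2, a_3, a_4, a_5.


Substitute y = sum_n a_n x^n.
(1 - 1 x^2) y'' contributes (n+2)(n+1) a_{n+2} - n(n-1) a_n at x^n.
x y'(x) contributes n a_n at x^n.
4 y(x) contributes 4 a_n at x^n.
Matching x^n: (n+2)(n+1) a_{n+2} + (-n(n-1) + n + 4) a_n = 0.
Thus a_{n+2} = (n(n-1) - n - 4) / ((n+1)(n+2)) * a_n.

Check with a_0 = 1, a_1 = -1 (apply the recurrence for n = 0, 1, 2, 3): a_0 = 1, a_1 = -1, a_2 = -2, a_3 = 5/6, a_4 = 2/3, a_5 = -1/24.

a_(n+2) = (n(n-1) - n - 4) / ((n+1)(n+2)) * a_n; check: a_0 = 1, a_1 = -1, a_2 = -2, a_3 = 5/6, a_4 = 2/3, a_5 = -1/24


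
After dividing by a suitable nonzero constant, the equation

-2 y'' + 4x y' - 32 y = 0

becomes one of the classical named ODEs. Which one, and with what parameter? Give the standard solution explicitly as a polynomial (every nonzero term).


All three coefficients share the factor -2; dividing through by -2 gives  y'' - 2x y' + 16 y = 0.
This matches the Hermite equation y'' - 2x y' + 2n y = 0 with 2n = 16, so n = 8; the polynomial solution is H_8(x).
With y = sum_k a_k x^k, matching x^k gives (k+2)(k+1) a_{k+2} = 2(k - n) a_k = 2(k - 8) a_k. The right side vanishes at k = 8, so the series with the parity of 8 terminates at degree 8.
Standard normalization: leading coefficient of H_n is 2^n, so a_8 = 2^8 = 256. Work downward with a_k = (k+1)(k+2) a_{k+2} / (2(k - n)):
  a_6 = (7)(8)(256) / (2(6 - 8)) = 14336/(-4) = -3584
  a_4 = (5)(6)(-3584) / (2(4 - 8)) = -107520/(-8) = 13440
  a_2 = (3)(4)(13440) / (2(2 - 8)) = 161280/(-12) = -13440
  a_0 = (1)(2)(-13440) / (2(0 - 8)) = -26880/(-16) = 1680
Hence H_8(x) = 256 x^8 - 3584 x^6 + 13440 x^4 - 13440 x^2 + 1680.

H_8(x); series = 256 x^8 - 3584 x^6 + 13440 x^4 - 13440 x^2 + 1680


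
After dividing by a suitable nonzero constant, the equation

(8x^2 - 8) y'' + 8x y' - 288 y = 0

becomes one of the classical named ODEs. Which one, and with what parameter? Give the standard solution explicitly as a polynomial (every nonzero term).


All three coefficients share the factor -8; dividing through by -8 gives  (1 - x^2) y'' - x y' + 36 y = 0.
This matches the Chebyshev equation (1 - x^2) y'' - x y' + n^2 y = 0 (note the -x y' term, not -2x y') with n^2 = 36, so n = 6; the polynomial solution is T_6(x).
With y = sum_k a_k x^k, matching x^k gives (k+2)(k+1) a_{k+2} = (k^2 - n^2) a_k = (k - 6)(k + 6) a_k. The right side vanishes at k = 6, so the series with the parity of 6 terminates at degree 6.
Standard normalization: leading coefficient of T_n is 2^(n-1), so a_6 = 2^5 = 32. Work downward with a_k = (k+1)(k+2) a_{k+2} / ((k - 6)(k + 6)):
  a_4 = (5)(6)(32) / ((4 - 6)(4 + 6)) = 960/(-20) = -48
  a_2 = (3)(4)(-48) / ((2 - 6)(2 + 6)) = -576/(-32) = 18
  a_0 = (1)(2)(18) / ((0 - 6)(0 + 6)) = 36/(-36) = -1
Hence T_6(x) = 32 x^6 - 48 x^4 + 18 x^2 - 1.

T_6(x); series = 32 x^6 - 48 x^4 + 18 x^2 - 1


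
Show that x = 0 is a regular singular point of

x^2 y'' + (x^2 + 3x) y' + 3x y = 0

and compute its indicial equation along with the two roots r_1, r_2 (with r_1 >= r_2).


Divide by x^2 to reach normal form y'' + P_1(x) y' + P_2(x) y = 0 with P_1(x) = 1 + 3/x and P_2(x) = 3/x.
x = 0 is a singular point because the y'-coefficient 1 + 3/x has a pole at x = 0 and the y-coefficient 3/x has a pole at x = 0.
It is a regular singular point because x P_1(x) = p(x) = x + 3 and x^2 P_2(x) = q(x) = 3x are polynomials, hence analytic at x = 0.
p(0) = 3,  q(0) = 0.
Indicial equation: r(r-1) + p(0) r + q(0) = 0, i.e. r^2 + (p(0) - 1) r + q(0) = 0, i.e. r^2 + 2 r = 0.
Discriminant: (2)^2 - 4(0) = 4, so r = (-2 ± 2)/2.
Solving: r_1 = 0, r_2 = -2.

indicial: r^2 + 2 r = 0; roots r_1 = 0, r_2 = -2


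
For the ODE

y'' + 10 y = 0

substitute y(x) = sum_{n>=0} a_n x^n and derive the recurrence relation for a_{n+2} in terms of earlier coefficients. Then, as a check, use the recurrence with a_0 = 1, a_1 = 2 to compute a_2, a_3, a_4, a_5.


Substitute y = sum_n a_n x^n into y'' + (const) y = 0.
y''(x) = sum_{n>=0} (n+2)(n+1) a_{n+2} x^n.
The ODE becomes sum_n [(n+2)(n+1) a_{n+2} + 10 a_n] x^n = 0.
Setting each coefficient to zero gives the recurrence:
  (n+2)(n+1) a_{n+2} + 10 a_n = 0,
  a_{n+2} = -10 / ((n+1)(n+2)) a_n.

Check with a_0 = 1, a_1 = 2 (apply the recurrence for n = 0, 1, 2, 3): a_0 = 1, a_1 = 2, a_2 = -5, a_3 = -10/3, a_4 = 25/6, a_5 = 5/3.

a_{n+2} = -10/((n+1)(n+2)) * a_n; check: a_0 = 1, a_1 = 2, a_2 = -5, a_3 = -10/3, a_4 = 25/6, a_5 = 5/3


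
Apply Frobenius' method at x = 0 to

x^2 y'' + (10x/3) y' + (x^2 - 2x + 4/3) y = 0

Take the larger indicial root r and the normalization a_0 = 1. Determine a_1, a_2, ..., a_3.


Write in Frobenius form y'' + (p(x)/x) y' + (q(x)/x^2) y = 0:
  p(x) = 10/3,  q(x) = x^2 - 2x + 4/3.
Indicial equation: r(r-1) + (10/3) r + (4/3) = 0 -> roots r_1 = -1, r_2 = -4/3.
Take r = r_1 = -1. Let y(x) = x^r sum_{n>=0} a_n x^n with a_0 = 1.
Substitute y = x^r sum a_n x^n and match x^{r+n}. The recurrence is
  D(n) a_n - 2 a_{n-1} + 1 a_{n-2} = 0,  where D(n) = (r+n)(r+n-1) + (10/3)(r+n) + (4/3).
  a_n = [2 a_{n-1} - 1 a_{n-2}] / D(n).
Since the indicial polynomial factors as (r - r_1)(r - r_2), D(n) = (r_1 + n - r_1)(r_1 + n - r_2) = n(n + 1/3).
Evaluating step by step (a_0 = 1):
  n = 1: D(1) = 1(1 + 1/3) = 4/3; numerator = 2(1) = 2; a_1 = (2)/(4/3) = 3/2
  n = 2: D(2) = 2(2 + 1/3) = 14/3; numerator = 2(3/2) - 1(1) = 2; a_2 = (2)/(14/3) = 3/7
  n = 3: D(3) = 3(3 + 1/3) = 10; numerator = 2(3/7) - 1(3/2) = -9/14; a_3 = (-9/14)/(10) = -9/140

r = -1; a_0 = 1; a_1 = 3/2; a_2 = 3/7; a_3 = -9/140


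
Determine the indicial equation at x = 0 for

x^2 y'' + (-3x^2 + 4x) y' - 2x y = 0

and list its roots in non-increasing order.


Divide by x^2 to reach normal form y'' + P_1(x) y' + P_2(x) y = 0 with P_1(x) = -3 + 4/x and P_2(x) = -2/x.
x = 0 is a singular point because the y'-coefficient -3 + 4/x has a pole at x = 0 and the y-coefficient -2/x has a pole at x = 0.
It is a regular singular point because x P_1(x) = p(x) = 4 - 3x and x^2 P_2(x) = q(x) = -2x are polynomials, hence analytic at x = 0.
p(0) = 4,  q(0) = 0.
Indicial equation: r(r-1) + p(0) r + q(0) = 0, i.e. r^2 + (p(0) - 1) r + q(0) = 0, i.e. r^2 + 3 r = 0.
Discriminant: (3)^2 - 4(0) = 9, so r = (-3 ± 3)/2.
Solving: r_1 = 0, r_2 = -3.

indicial: r^2 + 3 r = 0; roots r_1 = 0, r_2 = -3


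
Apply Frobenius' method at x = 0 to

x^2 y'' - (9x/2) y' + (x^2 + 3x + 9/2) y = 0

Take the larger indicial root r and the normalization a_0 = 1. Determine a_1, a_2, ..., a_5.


Write in Frobenius form y'' + (p(x)/x) y' + (q(x)/x^2) y = 0:
  p(x) = -9/2,  q(x) = x^2 + 3x + 9/2.
Indicial equation: r(r-1) + (-9/2) r + (9/2) = 0 -> roots r_1 = 9/2, r_2 = 1.
Take r = r_1 = 9/2. Let y(x) = x^r sum_{n>=0} a_n x^n with a_0 = 1.
Substitute y = x^r sum a_n x^n and match x^{r+n}. The recurrence is
  D(n) a_n + 3 a_{n-1} + 1 a_{n-2} = 0,  where D(n) = (r+n)(r+n-1) + (-9/2)(r+n) + (9/2).
  a_n = [-3 a_{n-1} - 1 a_{n-2}] / D(n).
Since the indicial polynomial factors as (r - r_1)(r - r_2), D(n) = (r_1 + n - r_1)(r_1 + n - r_2) = n(n + 7/2).
Evaluating step by step (a_0 = 1):
  n = 1: D(1) = 1(1 + 7/2) = 9/2; numerator = -3(1) = -3; a_1 = (-3)/(9/2) = -2/3
  n = 2: D(2) = 2(2 + 7/2) = 11; numerator = -3(-2/3) - 1(1) = 1; a_2 = (1)/(11) = 1/11
  n = 3: D(3) = 3(3 + 7/2) = 39/2; numerator = -3(1/11) - 1(-2/3) = 13/33; a_3 = (13/33)/(39/2) = 2/99
  n = 4: D(4) = 4(4 + 7/2) = 30; numerator = -3(2/99) - 1(1/11) = -5/33; a_4 = (-5/33)/(30) = -1/198
  n = 5: D(5) = 5(5 + 7/2) = 85/2; numerator = -3(-1/198) - 1(2/99) = -1/198; a_5 = (-1/198)/(85/2) = -1/8415

r = 9/2; a_0 = 1; a_1 = -2/3; a_2 = 1/11; a_3 = 2/99; a_4 = -1/198; a_5 = -1/8415


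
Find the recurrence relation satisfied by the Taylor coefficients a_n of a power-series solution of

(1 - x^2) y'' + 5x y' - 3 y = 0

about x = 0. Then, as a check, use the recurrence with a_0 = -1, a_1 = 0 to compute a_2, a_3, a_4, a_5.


Substitute y = sum_n a_n x^n.
(1 - 1 x^2) y'' contributes (n+2)(n+1) a_{n+2} - n(n-1) a_n at x^n.
5 x y'(x) contributes 5 n a_n at x^n.
-3 y(x) contributes -3 a_n at x^n.
Matching x^n: (n+2)(n+1) a_{n+2} + (-n(n-1) + 5 n - 3) a_n = 0.
Thus a_{n+2} = (n(n-1) - 5 n + 3) / ((n+1)(n+2)) * a_n.

Check with a_0 = -1, a_1 = 0 (apply the recurrence for n = 0, 1, 2, 3): a_0 = -1, a_1 = 0, a_2 = -3/2, a_3 = 0, a_4 = 5/8, a_5 = 0.

a_(n+2) = (n(n-1) - 5 n + 3) / ((n+1)(n+2)) * a_n; check: a_0 = -1, a_1 = 0, a_2 = -3/2, a_3 = 0, a_4 = 5/8, a_5 = 0


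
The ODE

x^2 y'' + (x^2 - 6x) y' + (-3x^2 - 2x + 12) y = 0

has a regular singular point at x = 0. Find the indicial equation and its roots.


Divide by x^2 to reach normal form y'' + P_1(x) y' + P_2(x) y = 0 with P_1(x) = 1 - 6/x and P_2(x) = -3 - 2/x + 12/x^2.
x = 0 is a singular point because the y'-coefficient 1 - 6/x has a pole at x = 0 and the y-coefficient -3 - 2/x + 12/x^2 has a pole at x = 0.
It is a regular singular point because x P_1(x) = p(x) = x - 6 and x^2 P_2(x) = q(x) = -3x^2 - 2x + 12 are polynomials, hence analytic at x = 0.
p(0) = -6,  q(0) = 12.
Indicial equation: r(r-1) + p(0) r + q(0) = 0, i.e. r^2 + (p(0) - 1) r + q(0) = 0, i.e. r^2 - 7 r + 12 = 0.
Discriminant: (-7)^2 - 4(12) = 1, so r = (7 ± 1)/2.
Solving: r_1 = 4, r_2 = 3.

indicial: r^2 - 7 r + 12 = 0; roots r_1 = 4, r_2 = 3


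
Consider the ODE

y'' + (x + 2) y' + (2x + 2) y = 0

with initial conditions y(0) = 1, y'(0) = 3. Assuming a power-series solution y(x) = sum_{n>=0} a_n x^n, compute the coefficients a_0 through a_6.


Ansatz: y(x) = sum_{n>=0} a_n x^n, so y'(x) = sum_{n>=1} n a_n x^(n-1) and y''(x) = sum_{n>=2} n(n-1) a_n x^(n-2).
Substitute into P(x) y'' + Q(x) y' + R(x) y = 0 with P(x) = 1, Q(x) = x + 2, R(x) = 2x + 2, and match powers of x.
Initial conditions: a_0 = 1, a_1 = 3.
Setting the coefficient of each power of x to zero and solving order by order (substituting the coefficients already found):
  x^0: 2 a_2 + 2 a_1 + 2 a_0 = 0  ->  2 a_2 = -2 a_1 - 2 a_0 = -8  ->  a_2 = -4
  x^1: 6 a_3 + 4 a_2 + 3 a_1 + 2 a_0 = 0  ->  6 a_3 = -4 a_2 - 3 a_1 - 2 a_0 = 5  ->  a_3 = 5/6
  x^2: 12 a_4 + 6 a_3 + 4 a_2 + 2 a_1 = 0  ->  12 a_4 = -6 a_3 - 4 a_2 - 2 a_1 = 5  ->  a_4 = 5/12
  x^3: 20 a_5 + 8 a_4 + 5 a_3 + 2 a_2 = 0  ->  20 a_5 = -8 a_4 - 5 a_3 - 2 a_2 = 1/2  ->  a_5 = 1/40
  x^4: 30 a_6 + 10 a_5 + 6 a_4 + 2 a_3 = 0  ->  30 a_6 = -10 a_5 - 6 a_4 - 2 a_3 = -53/12  ->  a_6 = -53/360
Truncated series: y(x) = 1 + 3 x - 4 x^2 + (5/6) x^3 + (5/12) x^4 + (1/40) x^5 - (53/360) x^6 + O(x^7).

a_0 = 1; a_1 = 3; a_2 = -4; a_3 = 5/6; a_4 = 5/12; a_5 = 1/40; a_6 = -53/360


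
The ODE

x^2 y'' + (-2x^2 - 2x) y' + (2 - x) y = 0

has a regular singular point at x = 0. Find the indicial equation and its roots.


Divide by x^2 to reach normal form y'' + P_1(x) y' + P_2(x) y = 0 with P_1(x) = -2 - 2/x and P_2(x) = -1/x + 2/x^2.
x = 0 is a singular point because the y'-coefficient -2 - 2/x has a pole at x = 0 and the y-coefficient -1/x + 2/x^2 has a pole at x = 0.
It is a regular singular point because x P_1(x) = p(x) = -2x - 2 and x^2 P_2(x) = q(x) = 2 - x are polynomials, hence analytic at x = 0.
p(0) = -2,  q(0) = 2.
Indicial equation: r(r-1) + p(0) r + q(0) = 0, i.e. r^2 + (p(0) - 1) r + q(0) = 0, i.e. r^2 - 3 r + 2 = 0.
Discriminant: (-3)^2 - 4(2) = 1, so r = (3 ± 1)/2.
Solving: r_1 = 2, r_2 = 1.

indicial: r^2 - 3 r + 2 = 0; roots r_1 = 2, r_2 = 1


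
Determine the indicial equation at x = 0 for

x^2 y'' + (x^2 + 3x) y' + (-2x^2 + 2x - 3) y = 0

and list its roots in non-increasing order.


Divide by x^2 to reach normal form y'' + P_1(x) y' + P_2(x) y = 0 with P_1(x) = 1 + 3/x and P_2(x) = -2 + 2/x - 3/x^2.
x = 0 is a singular point because the y'-coefficient 1 + 3/x has a pole at x = 0 and the y-coefficient -2 + 2/x - 3/x^2 has a pole at x = 0.
It is a regular singular point because x P_1(x) = p(x) = x + 3 and x^2 P_2(x) = q(x) = -2x^2 + 2x - 3 are polynomials, hence analytic at x = 0.
p(0) = 3,  q(0) = -3.
Indicial equation: r(r-1) + p(0) r + q(0) = 0, i.e. r^2 + (p(0) - 1) r + q(0) = 0, i.e. r^2 + 2 r - 3 = 0.
Discriminant: (2)^2 - 4(-3) = 16, so r = (-2 ± 4)/2.
Solving: r_1 = 1, r_2 = -3.

indicial: r^2 + 2 r - 3 = 0; roots r_1 = 1, r_2 = -3


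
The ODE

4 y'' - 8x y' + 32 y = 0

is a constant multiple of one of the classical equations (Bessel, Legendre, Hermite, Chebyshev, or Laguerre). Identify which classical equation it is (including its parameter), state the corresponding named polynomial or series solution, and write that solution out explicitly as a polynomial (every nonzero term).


All three coefficients share the factor 4; dividing through by 4 gives  y'' - 2x y' + 8 y = 0.
This matches the Hermite equation y'' - 2x y' + 2n y = 0 with 2n = 8, so n = 4; the polynomial solution is H_4(x).
With y = sum_k a_k x^k, matching x^k gives (k+2)(k+1) a_{k+2} = 2(k - n) a_k = 2(k - 4) a_k. The right side vanishes at k = 4, so the series with the parity of 4 terminates at degree 4.
Standard normalization: leading coefficient of H_n is 2^n, so a_4 = 2^4 = 16. Work downward with a_k = (k+1)(k+2) a_{k+2} / (2(k - n)):
  a_2 = (3)(4)(16) / (2(2 - 4)) = 192/(-4) = -48
  a_0 = (1)(2)(-48) / (2(0 - 4)) = -96/(-8) = 12
Hence H_4(x) = 16 x^4 - 48 x^2 + 12.

H_4(x); series = 16 x^4 - 48 x^2 + 12


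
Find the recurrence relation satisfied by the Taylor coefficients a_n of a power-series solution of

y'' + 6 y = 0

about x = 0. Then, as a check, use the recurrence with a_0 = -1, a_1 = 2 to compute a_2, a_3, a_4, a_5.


Substitute y = sum_n a_n x^n into y'' + (const) y = 0.
y''(x) = sum_{n>=0} (n+2)(n+1) a_{n+2} x^n.
The ODE becomes sum_n [(n+2)(n+1) a_{n+2} + 6 a_n] x^n = 0.
Setting each coefficient to zero gives the recurrence:
  (n+2)(n+1) a_{n+2} + 6 a_n = 0,
  a_{n+2} = -6 / ((n+1)(n+2)) a_n.

Check with a_0 = -1, a_1 = 2 (apply the recurrence for n = 0, 1, 2, 3): a_0 = -1, a_1 = 2, a_2 = 3, a_3 = -2, a_4 = -3/2, a_5 = 3/5.

a_{n+2} = -6/((n+1)(n+2)) * a_n; check: a_0 = -1, a_1 = 2, a_2 = 3, a_3 = -2, a_4 = -3/2, a_5 = 3/5


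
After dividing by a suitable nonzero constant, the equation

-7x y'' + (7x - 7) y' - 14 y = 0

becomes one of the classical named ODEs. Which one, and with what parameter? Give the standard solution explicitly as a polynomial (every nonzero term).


All three coefficients share the factor -7; dividing through by -7 gives  x y'' + (1 - x) y' + 2 y = 0.
This matches the Laguerre equation x y'' + (1 - x) y' + n y = 0 with n = 2; the polynomial solution is L_2(x).
With y = sum_k a_k x^k, matching x^k gives (k+1)k a_{k+1} + (k+1) a_{k+1} - k a_k + n a_k = 0, i.e. (k+1)^2 a_{k+1} = (k - n) a_k = (k - 2) a_k. The right side vanishes at k = 2, so the series terminates at degree 2.
Standard normalization L_n(0) = 1 gives a_0 = 1. Work upward with a_{k+1} = (k - 2) a_k / (k+1)^2:
  a_1 = (0 - 2)(1) / 1^2 = -2/1 = -2
  a_2 = (1 - 2)(-2) / 2^2 = 2/4 = 1/2
Hence L_2(x) = x^2/2 - 2 x + 1.

L_2(x); series = x^2/2 - 2 x + 1


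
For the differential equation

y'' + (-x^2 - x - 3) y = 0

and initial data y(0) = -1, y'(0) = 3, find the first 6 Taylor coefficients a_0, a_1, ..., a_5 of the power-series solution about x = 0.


Ansatz: y(x) = sum_{n>=0} a_n x^n, so y'(x) = sum_{n>=1} n a_n x^(n-1) and y''(x) = sum_{n>=2} n(n-1) a_n x^(n-2).
Substitute into P(x) y'' + Q(x) y' + R(x) y = 0 with P(x) = 1, Q(x) = 0, R(x) = -x^2 - x - 3, and match powers of x.
Initial conditions: a_0 = -1, a_1 = 3.
Setting the coefficient of each power of x to zero and solving order by order (substituting the coefficients already found):
  x^0: 2 a_2 - 3 a_0 = 0  ->  2 a_2 = 3 a_0 = -3  ->  a_2 = -3/2
  x^1: 6 a_3 - 3 a_1 - a_0 = 0  ->  6 a_3 = 3 a_1 + a_0 = 8  ->  a_3 = 4/3
  x^2: 12 a_4 - 3 a_2 - a_1 - a_0 = 0  ->  12 a_4 = 3 a_2 + a_1 + a_0 = -5/2  ->  a_4 = -5/24
  x^3: 20 a_5 - 3 a_3 - a_2 - a_1 = 0  ->  20 a_5 = 3 a_3 + a_2 + a_1 = 11/2  ->  a_5 = 11/40
Truncated series: y(x) = -1 + 3 x - (3/2) x^2 + (4/3) x^3 - (5/24) x^4 + (11/40) x^5 + O(x^6).

a_0 = -1; a_1 = 3; a_2 = -3/2; a_3 = 4/3; a_4 = -5/24; a_5 = 11/40


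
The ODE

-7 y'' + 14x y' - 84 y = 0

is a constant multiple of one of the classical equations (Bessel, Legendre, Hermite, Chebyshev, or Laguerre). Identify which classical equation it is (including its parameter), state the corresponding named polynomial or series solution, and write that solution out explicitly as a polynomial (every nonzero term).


All three coefficients share the factor -7; dividing through by -7 gives  y'' - 2x y' + 12 y = 0.
This matches the Hermite equation y'' - 2x y' + 2n y = 0 with 2n = 12, so n = 6; the polynomial solution is H_6(x).
With y = sum_k a_k x^k, matching x^k gives (k+2)(k+1) a_{k+2} = 2(k - n) a_k = 2(k - 6) a_k. The right side vanishes at k = 6, so the series with the parity of 6 terminates at degree 6.
Standard normalization: leading coefficient of H_n is 2^n, so a_6 = 2^6 = 64. Work downward with a_k = (k+1)(k+2) a_{k+2} / (2(k - n)):
  a_4 = (5)(6)(64) / (2(4 - 6)) = 1920/(-4) = -480
  a_2 = (3)(4)(-480) / (2(2 - 6)) = -5760/(-8) = 720
  a_0 = (1)(2)(720) / (2(0 - 6)) = 1440/(-12) = -120
Hence H_6(x) = 64 x^6 - 480 x^4 + 720 x^2 - 120.

H_6(x); series = 64 x^6 - 480 x^4 + 720 x^2 - 120


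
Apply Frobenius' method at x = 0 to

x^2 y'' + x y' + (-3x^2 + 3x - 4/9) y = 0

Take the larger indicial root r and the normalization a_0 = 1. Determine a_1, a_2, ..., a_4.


Write in Frobenius form y'' + (p(x)/x) y' + (q(x)/x^2) y = 0:
  p(x) = 1,  q(x) = -3x^2 + 3x - 4/9.
Indicial equation: r(r-1) + (1) r + (-4/9) = 0 -> roots r_1 = 2/3, r_2 = -2/3.
Take r = r_1 = 2/3. Let y(x) = x^r sum_{n>=0} a_n x^n with a_0 = 1.
Substitute y = x^r sum a_n x^n and match x^{r+n}. The recurrence is
  D(n) a_n + 3 a_{n-1} - 3 a_{n-2} = 0,  where D(n) = (r+n)(r+n-1) + (1)(r+n) + (-4/9).
  a_n = [-3 a_{n-1} + 3 a_{n-2}] / D(n).
Since the indicial polynomial factors as (r - r_1)(r - r_2), D(n) = (r_1 + n - r_1)(r_1 + n - r_2) = n(n + 4/3).
Evaluating step by step (a_0 = 1):
  n = 1: D(1) = 1(1 + 4/3) = 7/3; numerator = -3(1) = -3; a_1 = (-3)/(7/3) = -9/7
  n = 2: D(2) = 2(2 + 4/3) = 20/3; numerator = -3(-9/7) + 3(1) = 48/7; a_2 = (48/7)/(20/3) = 36/35
  n = 3: D(3) = 3(3 + 4/3) = 13; numerator = -3(36/35) + 3(-9/7) = -243/35; a_3 = (-243/35)/(13) = -243/455
  n = 4: D(4) = 4(4 + 4/3) = 64/3; numerator = -3(-243/455) + 3(36/35) = 2133/455; a_4 = (2133/455)/(64/3) = 6399/29120

r = 2/3; a_0 = 1; a_1 = -9/7; a_2 = 36/35; a_3 = -243/455; a_4 = 6399/29120


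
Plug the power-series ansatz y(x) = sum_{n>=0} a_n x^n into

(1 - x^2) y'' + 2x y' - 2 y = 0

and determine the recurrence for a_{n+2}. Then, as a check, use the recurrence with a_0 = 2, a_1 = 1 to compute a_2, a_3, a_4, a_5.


Substitute y = sum_n a_n x^n.
(1 - 1 x^2) y'' contributes (n+2)(n+1) a_{n+2} - n(n-1) a_n at x^n.
2 x y'(x) contributes 2 n a_n at x^n.
-2 y(x) contributes -2 a_n at x^n.
Matching x^n: (n+2)(n+1) a_{n+2} + (-n(n-1) + 2 n - 2) a_n = 0.
Thus a_{n+2} = (n(n-1) - 2 n + 2) / ((n+1)(n+2)) * a_n.

Check with a_0 = 2, a_1 = 1 (apply the recurrence for n = 0, 1, 2, 3): a_0 = 2, a_1 = 1, a_2 = 2, a_3 = 0, a_4 = 0, a_5 = 0.

a_(n+2) = (n(n-1) - 2 n + 2) / ((n+1)(n+2)) * a_n; check: a_0 = 2, a_1 = 1, a_2 = 2, a_3 = 0, a_4 = 0, a_5 = 0


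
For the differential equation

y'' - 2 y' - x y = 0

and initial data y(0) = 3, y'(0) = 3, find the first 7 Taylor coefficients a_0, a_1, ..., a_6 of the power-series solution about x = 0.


Ansatz: y(x) = sum_{n>=0} a_n x^n, so y'(x) = sum_{n>=1} n a_n x^(n-1) and y''(x) = sum_{n>=2} n(n-1) a_n x^(n-2).
Substitute into P(x) y'' + Q(x) y' + R(x) y = 0 with P(x) = 1, Q(x) = -2, R(x) = -x, and match powers of x.
Initial conditions: a_0 = 3, a_1 = 3.
Setting the coefficient of each power of x to zero and solving order by order (substituting the coefficients already found):
  x^0: 2 a_2 - 2 a_1 = 0  ->  2 a_2 = 2 a_1 = 6  ->  a_2 = 3
  x^1: 6 a_3 - 4 a_2 - a_0 = 0  ->  6 a_3 = 4 a_2 + a_0 = 15  ->  a_3 = 5/2
  x^2: 12 a_4 - 6 a_3 - a_1 = 0  ->  12 a_4 = 6 a_3 + a_1 = 18  ->  a_4 = 3/2
  x^3: 20 a_5 - 8 a_4 - a_2 = 0  ->  20 a_5 = 8 a_4 + a_2 = 15  ->  a_5 = 3/4
  x^4: 30 a_6 - 10 a_5 - a_3 = 0  ->  30 a_6 = 10 a_5 + a_3 = 10  ->  a_6 = 1/3
Truncated series: y(x) = 3 + 3 x + 3 x^2 + (5/2) x^3 + (3/2) x^4 + (3/4) x^5 + (1/3) x^6 + O(x^7).

a_0 = 3; a_1 = 3; a_2 = 3; a_3 = 5/2; a_4 = 3/2; a_5 = 3/4; a_6 = 1/3


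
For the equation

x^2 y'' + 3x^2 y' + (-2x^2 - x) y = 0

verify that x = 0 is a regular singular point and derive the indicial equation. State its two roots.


Divide by x^2 to reach normal form y'' + P_1(x) y' + P_2(x) y = 0 with P_1(x) = 3 and P_2(x) = -2 - 1/x.
x = 0 is a singular point because the y-coefficient -2 - 1/x has a pole at x = 0.
It is a regular singular point because x P_1(x) = p(x) = 3x and x^2 P_2(x) = q(x) = -2x^2 - x are polynomials, hence analytic at x = 0.
p(0) = 0,  q(0) = 0.
Indicial equation: r(r-1) + p(0) r + q(0) = 0, i.e. r^2 + (p(0) - 1) r + q(0) = 0, i.e. r^2 - 1 r = 0.
Discriminant: (-1)^2 - 4(0) = 1, so r = (1 ± 1)/2.
Solving: r_1 = 1, r_2 = 0.

indicial: r^2 - 1 r = 0; roots r_1 = 1, r_2 = 0


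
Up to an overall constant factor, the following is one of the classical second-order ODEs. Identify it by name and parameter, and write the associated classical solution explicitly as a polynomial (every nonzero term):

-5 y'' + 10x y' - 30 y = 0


All three coefficients share the factor -5; dividing through by -5 gives  y'' - 2x y' + 6 y = 0.
This matches the Hermite equation y'' - 2x y' + 2n y = 0 with 2n = 6, so n = 3; the polynomial solution is H_3(x).
With y = sum_k a_k x^k, matching x^k gives (k+2)(k+1) a_{k+2} = 2(k - n) a_k = 2(k - 3) a_k. The right side vanishes at k = 3, so the series with the parity of 3 terminates at degree 3.
Standard normalization: leading coefficient of H_n is 2^n, so a_3 = 2^3 = 8. Work downward with a_k = (k+1)(k+2) a_{k+2} / (2(k - n)):
  a_1 = (2)(3)(8) / (2(1 - 3)) = 48/(-4) = -12
Hence H_3(x) = 8 x^3 - 12 x.

H_3(x); series = 8 x^3 - 12 x


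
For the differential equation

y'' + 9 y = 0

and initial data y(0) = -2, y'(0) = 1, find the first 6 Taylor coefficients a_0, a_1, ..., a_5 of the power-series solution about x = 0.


Ansatz: y(x) = sum_{n>=0} a_n x^n, so y'(x) = sum_{n>=1} n a_n x^(n-1) and y''(x) = sum_{n>=2} n(n-1) a_n x^(n-2).
Substitute into P(x) y'' + Q(x) y' + R(x) y = 0 with P(x) = 1, Q(x) = 0, R(x) = 9, and match powers of x.
Initial conditions: a_0 = -2, a_1 = 1.
Setting the coefficient of each power of x to zero and solving order by order (substituting the coefficients already found):
  x^0: 2 a_2 + 9 a_0 = 0  ->  2 a_2 = -9 a_0 = 18  ->  a_2 = 9
  x^1: 6 a_3 + 9 a_1 = 0  ->  6 a_3 = -9 a_1 = -9  ->  a_3 = -3/2
  x^2: 12 a_4 + 9 a_2 = 0  ->  12 a_4 = -9 a_2 = -81  ->  a_4 = -27/4
  x^3: 20 a_5 + 9 a_3 = 0  ->  20 a_5 = -9 a_3 = 27/2  ->  a_5 = 27/40
Truncated series: y(x) = -2 + x + 9 x^2 - (3/2) x^3 - (27/4) x^4 + (27/40) x^5 + O(x^6).

a_0 = -2; a_1 = 1; a_2 = 9; a_3 = -3/2; a_4 = -27/4; a_5 = 27/40


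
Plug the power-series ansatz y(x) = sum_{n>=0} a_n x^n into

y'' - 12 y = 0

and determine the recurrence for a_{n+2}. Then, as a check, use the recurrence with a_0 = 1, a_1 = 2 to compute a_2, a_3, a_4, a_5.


Substitute y = sum_n a_n x^n into y'' + (const) y = 0.
y''(x) = sum_{n>=0} (n+2)(n+1) a_{n+2} x^n.
The ODE becomes sum_n [(n+2)(n+1) a_{n+2} - 12 a_n] x^n = 0.
Setting each coefficient to zero gives the recurrence:
  (n+2)(n+1) a_{n+2} - 12 a_n = 0,
  a_{n+2} = 12 / ((n+1)(n+2)) a_n.

Check with a_0 = 1, a_1 = 2 (apply the recurrence for n = 0, 1, 2, 3): a_0 = 1, a_1 = 2, a_2 = 6, a_3 = 4, a_4 = 6, a_5 = 12/5.

a_{n+2} = 12/((n+1)(n+2)) * a_n; check: a_0 = 1, a_1 = 2, a_2 = 6, a_3 = 4, a_4 = 6, a_5 = 12/5


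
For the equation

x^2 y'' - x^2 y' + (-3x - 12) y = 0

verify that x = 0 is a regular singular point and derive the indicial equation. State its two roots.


Divide by x^2 to reach normal form y'' + P_1(x) y' + P_2(x) y = 0 with P_1(x) = -1 and P_2(x) = -3/x - 12/x^2.
x = 0 is a singular point because the y-coefficient -3/x - 12/x^2 has a pole at x = 0.
It is a regular singular point because x P_1(x) = p(x) = -x and x^2 P_2(x) = q(x) = -3x - 12 are polynomials, hence analytic at x = 0.
p(0) = 0,  q(0) = -12.
Indicial equation: r(r-1) + p(0) r + q(0) = 0, i.e. r^2 + (p(0) - 1) r + q(0) = 0, i.e. r^2 - 1 r - 12 = 0.
Discriminant: (-1)^2 - 4(-12) = 49, so r = (1 ± 7)/2.
Solving: r_1 = 4, r_2 = -3.

indicial: r^2 - 1 r - 12 = 0; roots r_1 = 4, r_2 = -3


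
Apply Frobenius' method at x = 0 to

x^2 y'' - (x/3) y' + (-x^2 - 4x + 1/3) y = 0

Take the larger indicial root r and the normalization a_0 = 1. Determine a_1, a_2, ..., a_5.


Write in Frobenius form y'' + (p(x)/x) y' + (q(x)/x^2) y = 0:
  p(x) = -1/3,  q(x) = -x^2 - 4x + 1/3.
Indicial equation: r(r-1) + (-1/3) r + (1/3) = 0 -> roots r_1 = 1, r_2 = 1/3.
Take r = r_1 = 1. Let y(x) = x^r sum_{n>=0} a_n x^n with a_0 = 1.
Substitute y = x^r sum a_n x^n and match x^{r+n}. The recurrence is
  D(n) a_n - 4 a_{n-1} - 1 a_{n-2} = 0,  where D(n) = (r+n)(r+n-1) + (-1/3)(r+n) + (1/3).
  a_n = [4 a_{n-1} + 1 a_{n-2}] / D(n).
Since the indicial polynomial factors as (r - r_1)(r - r_2), D(n) = (r_1 + n - r_1)(r_1 + n - r_2) = n(n + 2/3).
Evaluating step by step (a_0 = 1):
  n = 1: D(1) = 1(1 + 2/3) = 5/3; numerator = 4(1) = 4; a_1 = (4)/(5/3) = 12/5
  n = 2: D(2) = 2(2 + 2/3) = 16/3; numerator = 4(12/5) + 1(1) = 53/5; a_2 = (53/5)/(16/3) = 159/80
  n = 3: D(3) = 3(3 + 2/3) = 11; numerator = 4(159/80) + 1(12/5) = 207/20; a_3 = (207/20)/(11) = 207/220
  n = 4: D(4) = 4(4 + 2/3) = 56/3; numerator = 4(207/220) + 1(159/80) = 5061/880; a_4 = (5061/880)/(56/3) = 2169/7040
  n = 5: D(5) = 5(5 + 2/3) = 85/3; numerator = 4(2169/7040) + 1(207/220) = 765/352; a_5 = (765/352)/(85/3) = 27/352

r = 1; a_0 = 1; a_1 = 12/5; a_2 = 159/80; a_3 = 207/220; a_4 = 2169/7040; a_5 = 27/352


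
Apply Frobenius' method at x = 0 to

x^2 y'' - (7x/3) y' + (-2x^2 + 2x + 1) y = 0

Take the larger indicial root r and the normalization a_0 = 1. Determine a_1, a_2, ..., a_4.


Write in Frobenius form y'' + (p(x)/x) y' + (q(x)/x^2) y = 0:
  p(x) = -7/3,  q(x) = -2x^2 + 2x + 1.
Indicial equation: r(r-1) + (-7/3) r + (1) = 0 -> roots r_1 = 3, r_2 = 1/3.
Take r = r_1 = 3. Let y(x) = x^r sum_{n>=0} a_n x^n with a_0 = 1.
Substitute y = x^r sum a_n x^n and match x^{r+n}. The recurrence is
  D(n) a_n + 2 a_{n-1} - 2 a_{n-2} = 0,  where D(n) = (r+n)(r+n-1) + (-7/3)(r+n) + (1).
  a_n = [-2 a_{n-1} + 2 a_{n-2}] / D(n).
Since the indicial polynomial factors as (r - r_1)(r - r_2), D(n) = (r_1 + n - r_1)(r_1 + n - r_2) = n(n + 8/3).
Evaluating step by step (a_0 = 1):
  n = 1: D(1) = 1(1 + 8/3) = 11/3; numerator = -2(1) = -2; a_1 = (-2)/(11/3) = -6/11
  n = 2: D(2) = 2(2 + 8/3) = 28/3; numerator = -2(-6/11) + 2(1) = 34/11; a_2 = (34/11)/(28/3) = 51/154
  n = 3: D(3) = 3(3 + 8/3) = 17; numerator = -2(51/154) + 2(-6/11) = -135/77; a_3 = (-135/77)/(17) = -135/1309
  n = 4: D(4) = 4(4 + 8/3) = 80/3; numerator = -2(-135/1309) + 2(51/154) = 1137/1309; a_4 = (1137/1309)/(80/3) = 3411/104720

r = 3; a_0 = 1; a_1 = -6/11; a_2 = 51/154; a_3 = -135/1309; a_4 = 3411/104720


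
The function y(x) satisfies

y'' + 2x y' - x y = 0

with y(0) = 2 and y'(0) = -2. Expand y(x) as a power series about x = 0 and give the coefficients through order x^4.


Ansatz: y(x) = sum_{n>=0} a_n x^n, so y'(x) = sum_{n>=1} n a_n x^(n-1) and y''(x) = sum_{n>=2} n(n-1) a_n x^(n-2).
Substitute into P(x) y'' + Q(x) y' + R(x) y = 0 with P(x) = 1, Q(x) = 2x, R(x) = -x, and match powers of x.
Initial conditions: a_0 = 2, a_1 = -2.
Setting the coefficient of each power of x to zero and solving order by order (substituting the coefficients already found):
  x^0: 2 a_2 = 0  ->  a_2 = 0
  x^1: 6 a_3 + 2 a_1 - a_0 = 0  ->  6 a_3 = -2 a_1 + a_0 = 6  ->  a_3 = 1
  x^2: 12 a_4 + 4 a_2 - a_1 = 0  ->  12 a_4 = -4 a_2 + a_1 = -2  ->  a_4 = -1/6
Truncated series: y(x) = 2 - 2 x + x^3 - (1/6) x^4 + O(x^5).

a_0 = 2; a_1 = -2; a_2 = 0; a_3 = 1; a_4 = -1/6


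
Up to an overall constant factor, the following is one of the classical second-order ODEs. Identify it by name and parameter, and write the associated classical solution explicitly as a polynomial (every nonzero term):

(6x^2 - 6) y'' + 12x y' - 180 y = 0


All three coefficients share the factor -6; dividing through by -6 gives  (1 - x^2) y'' - 2x y' + 30 y = 0.
This matches the Legendre equation (1 - x^2) y'' - 2x y' + n(n+1) y = 0 (note the -2x y' term) with n(n+1) = 30, so n = 5; the polynomial solution is P_5(x).
With y = sum_k a_k x^k, matching x^k gives (k+2)(k+1) a_{k+2} = [k(k+1) - n(n+1)] a_k = (k - 5)(k + 6) a_k. The right side vanishes at k = 5, so the series with the parity of 5 terminates at degree 5.
Standard normalization (P_n(1) = 1): leading coefficient (2n)!/(2^n (n!)^2) = 3628800/(32*14400) = 63/8, so a_5 = 63/8. Work downward with a_k = (k+1)(k+2) a_{k+2} / ((k - 5)(k + 6)):
  a_3 = (4)(5)(63/8) / ((3 - 5)(3 + 6)) = (315/2)/(-18) = -35/4
  a_1 = (2)(3)(-35/4) / ((1 - 5)(1 + 6)) = (-105/2)/(-28) = 15/8
Hence P_5(x) = 63 x^5/8 - 35 x^3/4 + 15 x/8.

P_5(x); series = 63 x^5/8 - 35 x^3/4 + 15 x/8


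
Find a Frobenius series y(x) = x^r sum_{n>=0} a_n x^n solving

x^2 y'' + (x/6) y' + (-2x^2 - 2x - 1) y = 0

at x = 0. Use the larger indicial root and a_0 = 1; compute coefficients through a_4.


Write in Frobenius form y'' + (p(x)/x) y' + (q(x)/x^2) y = 0:
  p(x) = 1/6,  q(x) = -2x^2 - 2x - 1.
Indicial equation: r(r-1) + (1/6) r + (-1) = 0 -> roots r_1 = 3/2, r_2 = -2/3.
Take r = r_1 = 3/2. Let y(x) = x^r sum_{n>=0} a_n x^n with a_0 = 1.
Substitute y = x^r sum a_n x^n and match x^{r+n}. The recurrence is
  D(n) a_n - 2 a_{n-1} - 2 a_{n-2} = 0,  where D(n) = (r+n)(r+n-1) + (1/6)(r+n) + (-1).
  a_n = [2 a_{n-1} + 2 a_{n-2}] / D(n).
Since the indicial polynomial factors as (r - r_1)(r - r_2), D(n) = (r_1 + n - r_1)(r_1 + n - r_2) = n(n + 13/6).
Evaluating step by step (a_0 = 1):
  n = 1: D(1) = 1(1 + 13/6) = 19/6; numerator = 2(1) = 2; a_1 = (2)/(19/6) = 12/19
  n = 2: D(2) = 2(2 + 13/6) = 25/3; numerator = 2(12/19) + 2(1) = 62/19; a_2 = (62/19)/(25/3) = 186/475
  n = 3: D(3) = 3(3 + 13/6) = 31/2; numerator = 2(186/475) + 2(12/19) = 972/475; a_3 = (972/475)/(31/2) = 1944/14725
  n = 4: D(4) = 4(4 + 13/6) = 74/3; numerator = 2(1944/14725) + 2(186/475) = 3084/2945; a_4 = (3084/2945)/(74/3) = 4626/108965

r = 3/2; a_0 = 1; a_1 = 12/19; a_2 = 186/475; a_3 = 1944/14725; a_4 = 4626/108965


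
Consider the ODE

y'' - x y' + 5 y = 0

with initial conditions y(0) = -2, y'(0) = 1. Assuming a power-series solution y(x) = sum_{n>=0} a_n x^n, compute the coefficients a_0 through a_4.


Ansatz: y(x) = sum_{n>=0} a_n x^n, so y'(x) = sum_{n>=1} n a_n x^(n-1) and y''(x) = sum_{n>=2} n(n-1) a_n x^(n-2).
Substitute into P(x) y'' + Q(x) y' + R(x) y = 0 with P(x) = 1, Q(x) = -x, R(x) = 5, and match powers of x.
Initial conditions: a_0 = -2, a_1 = 1.
Setting the coefficient of each power of x to zero and solving order by order (substituting the coefficients already found):
  x^0: 2 a_2 + 5 a_0 = 0  ->  2 a_2 = -5 a_0 = 10  ->  a_2 = 5
  x^1: 6 a_3 + 4 a_1 = 0  ->  6 a_3 = -4 a_1 = -4  ->  a_3 = -2/3
  x^2: 12 a_4 + 3 a_2 = 0  ->  12 a_4 = -3 a_2 = -15  ->  a_4 = -5/4
Truncated series: y(x) = -2 + x + 5 x^2 - (2/3) x^3 - (5/4) x^4 + O(x^5).

a_0 = -2; a_1 = 1; a_2 = 5; a_3 = -2/3; a_4 = -5/4


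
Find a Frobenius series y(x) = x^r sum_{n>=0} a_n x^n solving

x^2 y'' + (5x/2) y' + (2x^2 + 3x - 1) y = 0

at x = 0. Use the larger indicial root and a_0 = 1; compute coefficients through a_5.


Write in Frobenius form y'' + (p(x)/x) y' + (q(x)/x^2) y = 0:
  p(x) = 5/2,  q(x) = 2x^2 + 3x - 1.
Indicial equation: r(r-1) + (5/2) r + (-1) = 0 -> roots r_1 = 1/2, r_2 = -2.
Take r = r_1 = 1/2. Let y(x) = x^r sum_{n>=0} a_n x^n with a_0 = 1.
Substitute y = x^r sum a_n x^n and match x^{r+n}. The recurrence is
  D(n) a_n + 3 a_{n-1} + 2 a_{n-2} = 0,  where D(n) = (r+n)(r+n-1) + (5/2)(r+n) + (-1).
  a_n = [-3 a_{n-1} - 2 a_{n-2}] / D(n).
Since the indicial polynomial factors as (r - r_1)(r - r_2), D(n) = (r_1 + n - r_1)(r_1 + n - r_2) = n(n + 5/2).
Evaluating step by step (a_0 = 1):
  n = 1: D(1) = 1(1 + 5/2) = 7/2; numerator = -3(1) = -3; a_1 = (-3)/(7/2) = -6/7
  n = 2: D(2) = 2(2 + 5/2) = 9; numerator = -3(-6/7) - 2(1) = 4/7; a_2 = (4/7)/(9) = 4/63
  n = 3: D(3) = 3(3 + 5/2) = 33/2; numerator = -3(4/63) - 2(-6/7) = 32/21; a_3 = (32/21)/(33/2) = 64/693
  n = 4: D(4) = 4(4 + 5/2) = 26; numerator = -3(64/693) - 2(4/63) = -40/99; a_4 = (-40/99)/(26) = -20/1287
  n = 5: D(5) = 5(5 + 5/2) = 75/2; numerator = -3(-20/1287) - 2(64/693) = -1244/9009; a_5 = (-1244/9009)/(75/2) = -2488/675675

r = 1/2; a_0 = 1; a_1 = -6/7; a_2 = 4/63; a_3 = 64/693; a_4 = -20/1287; a_5 = -2488/675675


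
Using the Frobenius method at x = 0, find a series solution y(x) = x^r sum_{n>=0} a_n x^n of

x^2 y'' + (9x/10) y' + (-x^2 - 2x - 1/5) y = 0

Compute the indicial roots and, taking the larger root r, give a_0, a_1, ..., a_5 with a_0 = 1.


Write in Frobenius form y'' + (p(x)/x) y' + (q(x)/x^2) y = 0:
  p(x) = 9/10,  q(x) = -x^2 - 2x - 1/5.
Indicial equation: r(r-1) + (9/10) r + (-1/5) = 0 -> roots r_1 = 1/2, r_2 = -2/5.
Take r = r_1 = 1/2. Let y(x) = x^r sum_{n>=0} a_n x^n with a_0 = 1.
Substitute y = x^r sum a_n x^n and match x^{r+n}. The recurrence is
  D(n) a_n - 2 a_{n-1} - 1 a_{n-2} = 0,  where D(n) = (r+n)(r+n-1) + (9/10)(r+n) + (-1/5).
  a_n = [2 a_{n-1} + 1 a_{n-2}] / D(n).
Since the indicial polynomial factors as (r - r_1)(r - r_2), D(n) = (r_1 + n - r_1)(r_1 + n - r_2) = n(n + 9/10).
Evaluating step by step (a_0 = 1):
  n = 1: D(1) = 1(1 + 9/10) = 19/10; numerator = 2(1) = 2; a_1 = (2)/(19/10) = 20/19
  n = 2: D(2) = 2(2 + 9/10) = 29/5; numerator = 2(20/19) + 1(1) = 59/19; a_2 = (59/19)/(29/5) = 295/551
  n = 3: D(3) = 3(3 + 9/10) = 117/10; numerator = 2(295/551) + 1(20/19) = 1170/551; a_3 = (1170/551)/(117/10) = 100/551
  n = 4: D(4) = 4(4 + 9/10) = 98/5; numerator = 2(100/551) + 1(295/551) = 495/551; a_4 = (495/551)/(98/5) = 2475/53998
  n = 5: D(5) = 5(5 + 9/10) = 59/2; numerator = 2(2475/53998) + 1(100/551) = 7375/26999; a_5 = (7375/26999)/(59/2) = 250/26999

r = 1/2; a_0 = 1; a_1 = 20/19; a_2 = 295/551; a_3 = 100/551; a_4 = 2475/53998; a_5 = 250/26999


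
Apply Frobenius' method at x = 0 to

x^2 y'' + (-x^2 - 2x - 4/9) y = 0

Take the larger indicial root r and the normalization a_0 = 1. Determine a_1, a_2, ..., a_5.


Write in Frobenius form y'' + (p(x)/x) y' + (q(x)/x^2) y = 0:
  p(x) = 0,  q(x) = -x^2 - 2x - 4/9.
Indicial equation: r(r-1) + (0) r + (-4/9) = 0 -> roots r_1 = 4/3, r_2 = -1/3.
Take r = r_1 = 4/3. Let y(x) = x^r sum_{n>=0} a_n x^n with a_0 = 1.
Substitute y = x^r sum a_n x^n and match x^{r+n}. The recurrence is
  D(n) a_n - 2 a_{n-1} - 1 a_{n-2} = 0,  where D(n) = (r+n)(r+n-1) + (0)(r+n) + (-4/9).
  a_n = [2 a_{n-1} + 1 a_{n-2}] / D(n).
Since the indicial polynomial factors as (r - r_1)(r - r_2), D(n) = (r_1 + n - r_1)(r_1 + n - r_2) = n(n + 5/3).
Evaluating step by step (a_0 = 1):
  n = 1: D(1) = 1(1 + 5/3) = 8/3; numerator = 2(1) = 2; a_1 = (2)/(8/3) = 3/4
  n = 2: D(2) = 2(2 + 5/3) = 22/3; numerator = 2(3/4) + 1(1) = 5/2; a_2 = (5/2)/(22/3) = 15/44
  n = 3: D(3) = 3(3 + 5/3) = 14; numerator = 2(15/44) + 1(3/4) = 63/44; a_3 = (63/44)/(14) = 9/88
  n = 4: D(4) = 4(4 + 5/3) = 68/3; numerator = 2(9/88) + 1(15/44) = 6/11; a_4 = (6/11)/(68/3) = 9/374
  n = 5: D(5) = 5(5 + 5/3) = 100/3; numerator = 2(9/374) + 1(9/88) = 225/1496; a_5 = (225/1496)/(100/3) = 27/5984

r = 4/3; a_0 = 1; a_1 = 3/4; a_2 = 15/44; a_3 = 9/88; a_4 = 9/374; a_5 = 27/5984


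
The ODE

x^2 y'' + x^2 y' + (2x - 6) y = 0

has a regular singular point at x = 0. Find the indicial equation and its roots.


Divide by x^2 to reach normal form y'' + P_1(x) y' + P_2(x) y = 0 with P_1(x) = 1 and P_2(x) = 2/x - 6/x^2.
x = 0 is a singular point because the y-coefficient 2/x - 6/x^2 has a pole at x = 0.
It is a regular singular point because x P_1(x) = p(x) = x and x^2 P_2(x) = q(x) = 2x - 6 are polynomials, hence analytic at x = 0.
p(0) = 0,  q(0) = -6.
Indicial equation: r(r-1) + p(0) r + q(0) = 0, i.e. r^2 + (p(0) - 1) r + q(0) = 0, i.e. r^2 - 1 r - 6 = 0.
Discriminant: (-1)^2 - 4(-6) = 25, so r = (1 ± 5)/2.
Solving: r_1 = 3, r_2 = -2.

indicial: r^2 - 1 r - 6 = 0; roots r_1 = 3, r_2 = -2


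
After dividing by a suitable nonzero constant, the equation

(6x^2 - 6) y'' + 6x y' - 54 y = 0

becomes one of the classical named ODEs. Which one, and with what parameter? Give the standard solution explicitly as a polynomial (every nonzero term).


All three coefficients share the factor -6; dividing through by -6 gives  (1 - x^2) y'' - x y' + 9 y = 0.
This matches the Chebyshev equation (1 - x^2) y'' - x y' + n^2 y = 0 (note the -x y' term, not -2x y') with n^2 = 9, so n = 3; the polynomial solution is T_3(x).
With y = sum_k a_k x^k, matching x^k gives (k+2)(k+1) a_{k+2} = (k^2 - n^2) a_k = (k - 3)(k + 3) a_k. The right side vanishes at k = 3, so the series with the parity of 3 terminates at degree 3.
Standard normalization: leading coefficient of T_n is 2^(n-1), so a_3 = 2^2 = 4. Work downward with a_k = (k+1)(k+2) a_{k+2} / ((k - 3)(k + 3)):
  a_1 = (2)(3)(4) / ((1 - 3)(1 + 3)) = 24/(-8) = -3
Hence T_3(x) = 4 x^3 - 3 x.

T_3(x); series = 4 x^3 - 3 x


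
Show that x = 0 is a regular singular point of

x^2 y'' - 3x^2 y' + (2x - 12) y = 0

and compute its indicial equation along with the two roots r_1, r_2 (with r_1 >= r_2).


Divide by x^2 to reach normal form y'' + P_1(x) y' + P_2(x) y = 0 with P_1(x) = -3 and P_2(x) = 2/x - 12/x^2.
x = 0 is a singular point because the y-coefficient 2/x - 12/x^2 has a pole at x = 0.
It is a regular singular point because x P_1(x) = p(x) = -3x and x^2 P_2(x) = q(x) = 2x - 12 are polynomials, hence analytic at x = 0.
p(0) = 0,  q(0) = -12.
Indicial equation: r(r-1) + p(0) r + q(0) = 0, i.e. r^2 + (p(0) - 1) r + q(0) = 0, i.e. r^2 - 1 r - 12 = 0.
Discriminant: (-1)^2 - 4(-12) = 49, so r = (1 ± 7)/2.
Solving: r_1 = 4, r_2 = -3.

indicial: r^2 - 1 r - 12 = 0; roots r_1 = 4, r_2 = -3


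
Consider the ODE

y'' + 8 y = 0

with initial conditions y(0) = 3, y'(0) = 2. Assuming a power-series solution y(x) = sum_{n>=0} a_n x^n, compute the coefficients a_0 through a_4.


Ansatz: y(x) = sum_{n>=0} a_n x^n, so y'(x) = sum_{n>=1} n a_n x^(n-1) and y''(x) = sum_{n>=2} n(n-1) a_n x^(n-2).
Substitute into P(x) y'' + Q(x) y' + R(x) y = 0 with P(x) = 1, Q(x) = 0, R(x) = 8, and match powers of x.
Initial conditions: a_0 = 3, a_1 = 2.
Setting the coefficient of each power of x to zero and solving order by order (substituting the coefficients already found):
  x^0: 2 a_2 + 8 a_0 = 0  ->  2 a_2 = -8 a_0 = -24  ->  a_2 = -12
  x^1: 6 a_3 + 8 a_1 = 0  ->  6 a_3 = -8 a_1 = -16  ->  a_3 = -8/3
  x^2: 12 a_4 + 8 a_2 = 0  ->  12 a_4 = -8 a_2 = 96  ->  a_4 = 8
Truncated series: y(x) = 3 + 2 x - 12 x^2 - (8/3) x^3 + 8 x^4 + O(x^5).

a_0 = 3; a_1 = 2; a_2 = -12; a_3 = -8/3; a_4 = 8
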